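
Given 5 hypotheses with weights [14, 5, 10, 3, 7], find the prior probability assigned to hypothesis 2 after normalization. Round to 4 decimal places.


To normalize, divide each weight by the sum of all weights.
Sum = 39
Prior(H2) = 5/39 = 0.1282

0.1282


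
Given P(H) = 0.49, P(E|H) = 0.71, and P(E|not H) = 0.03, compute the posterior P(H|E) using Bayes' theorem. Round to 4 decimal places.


By Bayes' theorem: P(H|E) = P(E|H)*P(H) / P(E)
P(E) = P(E|H)*P(H) + P(E|not H)*P(not H)
P(E) = 0.71*0.49 + 0.03*0.51 = 0.3632
P(H|E) = 0.71*0.49 / 0.3632 = 0.9579

0.9579


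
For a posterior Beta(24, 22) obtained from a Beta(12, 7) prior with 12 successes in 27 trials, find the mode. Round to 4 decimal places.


Mode = (alpha - 1) / (alpha + beta - 2)
= 23 / 44
= 0.5227

0.5227


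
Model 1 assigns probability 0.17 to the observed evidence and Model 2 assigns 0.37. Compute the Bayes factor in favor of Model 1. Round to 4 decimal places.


BF = P(data|M1) / P(data|M2)
= 0.17 / 0.37 = 0.4595

0.4595


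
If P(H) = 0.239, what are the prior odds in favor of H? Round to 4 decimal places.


Prior odds = P(H) / (1 - P(H))
= 0.239 / 0.761
= 0.3141

0.3141


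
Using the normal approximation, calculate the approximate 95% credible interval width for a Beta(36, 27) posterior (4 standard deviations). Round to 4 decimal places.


Var(Beta) = 36*27/(63^2 * 64) = 0.0038
SD = 0.0619
Width ~ 4*SD = 0.2474

0.2474


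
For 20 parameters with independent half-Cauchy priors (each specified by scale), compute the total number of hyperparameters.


A half-Cauchy prior has 1 hyperparameter per parameter.
Total = 20 * 1 = 20

20


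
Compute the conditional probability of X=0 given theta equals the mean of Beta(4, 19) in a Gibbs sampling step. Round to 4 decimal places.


Mean of Beta(4, 19) = 0.1739
P(X=0 | theta=0.1739) = 0.8261

0.8261


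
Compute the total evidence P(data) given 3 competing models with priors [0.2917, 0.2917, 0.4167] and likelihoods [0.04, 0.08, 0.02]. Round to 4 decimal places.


Marginal likelihood = sum P(model_i) * P(data|model_i)
Model 1: 0.2917 * 0.04 = 0.0117
Model 2: 0.2917 * 0.08 = 0.0233
Model 3: 0.4167 * 0.02 = 0.0083
Total = 0.0433

0.0433


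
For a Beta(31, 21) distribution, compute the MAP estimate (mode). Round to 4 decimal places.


MAP = mode = (a-1)/(a+b-2)
= (31-1)/(31+21-2)
= 30/50 = 0.6

0.6


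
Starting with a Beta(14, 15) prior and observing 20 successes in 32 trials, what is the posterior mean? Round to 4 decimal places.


Posterior parameters: alpha = 14 + 20 = 34
beta = 15 + 12 = 27
Posterior mean = alpha / (alpha + beta) = 34 / 61
= 0.5574

0.5574


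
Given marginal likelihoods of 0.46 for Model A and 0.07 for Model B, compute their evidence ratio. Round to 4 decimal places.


Ratio = ML(A) / ML(B) = 0.46/0.07
= 6.5714

6.5714


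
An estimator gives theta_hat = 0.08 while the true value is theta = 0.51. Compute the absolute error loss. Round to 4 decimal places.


The absolute error loss is |theta_hat - theta|
= |0.08 - 0.51|
= 0.43

0.43


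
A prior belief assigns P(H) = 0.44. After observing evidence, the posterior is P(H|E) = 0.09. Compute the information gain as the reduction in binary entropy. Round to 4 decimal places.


H(prior) = -0.44*log2(0.44) - 0.56*log2(0.56)
= 0.9896
H(post) = -0.09*log2(0.09) - 0.91*log2(0.91)
= 0.4365
IG = 0.9896 - 0.4365 = 0.5531

0.5531


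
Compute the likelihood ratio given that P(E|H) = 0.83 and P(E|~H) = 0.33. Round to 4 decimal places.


LR = P(E|H) / P(E|~H)
= 0.83 / 0.33 = 2.5152

2.5152


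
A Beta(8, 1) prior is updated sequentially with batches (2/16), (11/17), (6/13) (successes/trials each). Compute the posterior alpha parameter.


Sequential conjugate updating is equivalent to a single batch update.
Total successes across all batches = 19
alpha_posterior = alpha_prior + total_successes = 8 + 19
= 27

27


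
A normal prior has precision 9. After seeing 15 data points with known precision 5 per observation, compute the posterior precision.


In the conjugate normal model, precisions add:
tau_posterior = tau_prior + n * tau_data
= 9 + 15*5 = 84

84


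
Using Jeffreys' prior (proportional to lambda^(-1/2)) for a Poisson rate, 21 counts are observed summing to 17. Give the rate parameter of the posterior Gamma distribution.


Conjugate update: Gamma(prior_shape + S, prior_rate + n).
Prior shape = 0.5, prior rate = 0.
Posterior rate = 0 + n = 21

21.0


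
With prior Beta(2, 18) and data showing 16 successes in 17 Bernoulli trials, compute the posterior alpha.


Conjugate update: alpha_posterior = alpha_prior + k
= 2 + 16 = 18

18


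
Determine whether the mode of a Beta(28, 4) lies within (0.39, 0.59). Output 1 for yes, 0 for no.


First find the mode: (a-1)/(a+b-2) = 0.9
Is 0.9 in (0.39, 0.59)? 0

0


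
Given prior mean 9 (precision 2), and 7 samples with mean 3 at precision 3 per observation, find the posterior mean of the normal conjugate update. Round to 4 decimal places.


The posterior mean is a precision-weighted average of prior and data.
Post. prec. = 2 + 21 = 23
Post. mean = (18 + 63)/23 = 81/23 = 3.5217

3.5217


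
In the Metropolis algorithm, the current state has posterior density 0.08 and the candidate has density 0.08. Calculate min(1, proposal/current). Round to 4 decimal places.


Ratio = 0.08/0.08 = 1.0
Acceptance probability = min(1, 1.0)
= 1.0

1.0


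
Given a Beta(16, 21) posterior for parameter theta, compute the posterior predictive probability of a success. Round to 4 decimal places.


For a Beta-Bernoulli model, the predictive probability is the mean:
P(success) = 16/(16+21) = 16/37 = 0.4324

0.4324


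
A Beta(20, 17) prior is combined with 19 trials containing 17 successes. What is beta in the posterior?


In conjugate updating:
beta_posterior = beta_prior + (n - k)
= 17 + (19 - 17)
= 17 + 2 = 19

19


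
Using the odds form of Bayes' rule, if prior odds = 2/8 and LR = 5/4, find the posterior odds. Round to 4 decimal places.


Bayes' rule in odds form: posterior odds = prior odds * LR
= (2 * 5) / (8 * 4)
= 10/32 = 0.3125

0.3125


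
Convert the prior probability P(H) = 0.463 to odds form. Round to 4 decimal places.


P(not H) = 1 - 0.463 = 0.537
Odds = 0.463 / 0.537 = 0.8622

0.8622


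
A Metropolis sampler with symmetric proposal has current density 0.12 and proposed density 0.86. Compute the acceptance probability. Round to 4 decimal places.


For symmetric proposals, acceptance = min(1, pi(x*)/pi(x))
= min(1, 0.86/0.12)
= min(1, 7.1667) = 1.0

1.0


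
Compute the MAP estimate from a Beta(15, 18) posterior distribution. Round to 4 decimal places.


MAP = mode of Beta distribution
= (alpha - 1)/(alpha + beta - 2)
= (15-1)/(15+18-2)
= 14/31 = 0.4516

0.4516


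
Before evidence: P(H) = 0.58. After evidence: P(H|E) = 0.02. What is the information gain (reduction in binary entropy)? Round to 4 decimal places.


Prior entropy = 0.9815
Posterior entropy = 0.1414
Information gain = 0.9815 - 0.1414 = 0.84

0.84


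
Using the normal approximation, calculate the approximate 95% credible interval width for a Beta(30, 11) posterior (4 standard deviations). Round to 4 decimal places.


Var(Beta) = 30*11/(41^2 * 42) = 0.0047
SD = 0.0684
Width ~ 4*SD = 0.2735

0.2735


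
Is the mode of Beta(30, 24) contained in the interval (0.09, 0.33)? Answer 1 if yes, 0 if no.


Mode = (a-1)/(a+b-2) = 29/52 = 0.5577
Interval: (0.09, 0.33)
Contains mode? 0

0


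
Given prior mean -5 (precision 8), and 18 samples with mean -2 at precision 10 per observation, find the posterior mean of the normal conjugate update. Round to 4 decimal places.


The posterior mean is a precision-weighted average of prior and data.
Post. prec. = 8 + 180 = 188
Post. mean = (-40 + -360)/188 = -400/188 = -2.1277

-2.1277


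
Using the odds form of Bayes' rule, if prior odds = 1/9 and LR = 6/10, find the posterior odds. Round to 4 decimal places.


Bayes' rule in odds form: posterior odds = prior odds * LR
= (1 * 6) / (9 * 10)
= 6/90 = 0.0667

0.0667


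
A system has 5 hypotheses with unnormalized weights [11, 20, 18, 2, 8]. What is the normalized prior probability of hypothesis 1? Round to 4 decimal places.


The normalized prior is the weight divided by the total.
Total weight = 59
P(H1) = 11 / 59 = 0.1864

0.1864


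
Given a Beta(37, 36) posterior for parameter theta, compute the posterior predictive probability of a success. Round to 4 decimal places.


For a Beta-Bernoulli model, the predictive probability is the mean:
P(success) = 37/(37+36) = 37/73 = 0.5068

0.5068


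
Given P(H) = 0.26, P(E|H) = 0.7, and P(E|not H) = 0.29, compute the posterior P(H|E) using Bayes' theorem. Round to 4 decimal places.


By Bayes' theorem: P(H|E) = P(E|H)*P(H) / P(E)
P(E) = P(E|H)*P(H) + P(E|not H)*P(not H)
P(E) = 0.7*0.26 + 0.29*0.74 = 0.3966
P(H|E) = 0.7*0.26 / 0.3966 = 0.4589

0.4589


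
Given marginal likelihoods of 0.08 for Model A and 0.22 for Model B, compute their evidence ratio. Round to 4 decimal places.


Ratio = ML(A) / ML(B) = 0.08/0.22
= 0.3636

0.3636


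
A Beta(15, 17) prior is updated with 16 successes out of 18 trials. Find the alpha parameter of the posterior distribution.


In the Beta-Binomial conjugate update:
alpha_post = alpha_prior + successes
= 15 + 16
= 31

31


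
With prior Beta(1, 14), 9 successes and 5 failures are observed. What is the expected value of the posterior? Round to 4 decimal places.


Posterior = Beta(10, 19)
E[theta] = alpha/(alpha+beta)
= 10/29 = 0.3448

0.3448


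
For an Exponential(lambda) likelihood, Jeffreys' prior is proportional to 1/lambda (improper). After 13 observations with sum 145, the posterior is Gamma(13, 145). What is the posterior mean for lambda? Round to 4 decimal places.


Posterior = Gamma(n, sum_x) = Gamma(13, 145)
Posterior mean = shape/rate = 13/145
= 0.0897

0.0897


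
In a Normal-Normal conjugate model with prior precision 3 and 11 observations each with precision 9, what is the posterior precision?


Posterior precision = prior precision + n * observation precision
= 3 + 11 * 9
= 3 + 99 = 102

102


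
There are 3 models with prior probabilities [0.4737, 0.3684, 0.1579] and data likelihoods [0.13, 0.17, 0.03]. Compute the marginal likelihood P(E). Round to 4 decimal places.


P(E) = sum over models of P(M_i) * P(E|M_i)
= 0.4737*0.13 + 0.3684*0.17 + 0.1579*0.03
= 0.1289

0.1289


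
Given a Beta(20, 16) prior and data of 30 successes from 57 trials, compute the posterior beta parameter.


Number of failures = 57 - 30 = 27
Posterior beta = 16 + 27 = 43

43


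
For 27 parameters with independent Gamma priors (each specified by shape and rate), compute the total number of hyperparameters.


A Gamma prior has 2 hyperparameters per parameter.
Total = 27 * 2 = 54

54


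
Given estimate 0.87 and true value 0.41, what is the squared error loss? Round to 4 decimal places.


Squared error = (estimate - true)^2
Difference = 0.46
Loss = 0.46^2 = 0.2116

0.2116


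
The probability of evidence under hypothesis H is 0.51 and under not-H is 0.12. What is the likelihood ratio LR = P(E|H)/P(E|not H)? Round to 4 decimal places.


LR = 0.51 / 0.12
= 4.25

4.25


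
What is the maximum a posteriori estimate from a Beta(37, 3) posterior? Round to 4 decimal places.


The MAP estimate equals the mode of the distribution.
Mode of Beta(a,b) = (a-1)/(a+b-2)
= 36/38
= 0.9474

0.9474


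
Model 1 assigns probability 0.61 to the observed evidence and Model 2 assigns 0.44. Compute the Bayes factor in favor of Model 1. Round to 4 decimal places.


BF = P(data|M1) / P(data|M2)
= 0.61 / 0.44 = 1.3864

1.3864


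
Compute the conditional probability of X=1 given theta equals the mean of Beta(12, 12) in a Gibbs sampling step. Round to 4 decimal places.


Mean of Beta(12, 12) = 0.5
P(X=1 | theta=0.5) = 0.5

0.5


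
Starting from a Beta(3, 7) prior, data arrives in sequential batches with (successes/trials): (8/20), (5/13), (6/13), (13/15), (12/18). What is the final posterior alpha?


In sequential Bayesian updating, we sum all successes.
Total successes = 44
Final alpha = 3 + 44 = 47

47


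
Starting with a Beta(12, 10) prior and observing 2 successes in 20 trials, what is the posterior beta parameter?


Posterior beta = prior beta + failures
Failures = 20 - 2 = 18
beta_post = 10 + 18 = 28

28


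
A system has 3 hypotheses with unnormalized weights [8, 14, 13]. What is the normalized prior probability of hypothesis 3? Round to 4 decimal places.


The normalized prior is the weight divided by the total.
Total weight = 35
P(H3) = 13 / 35 = 0.3714

0.3714


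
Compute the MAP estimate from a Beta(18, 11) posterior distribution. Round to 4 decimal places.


MAP = mode of Beta distribution
= (alpha - 1)/(alpha + beta - 2)
= (18-1)/(18+11-2)
= 17/27 = 0.6296

0.6296


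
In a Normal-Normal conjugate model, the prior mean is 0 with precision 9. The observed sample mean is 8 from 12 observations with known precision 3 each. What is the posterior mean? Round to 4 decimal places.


Posterior precision = tau0 + n*tau = 9 + 12*3 = 45
Posterior mean = (tau0*mu0 + n*tau*xbar) / posterior_precision
= (9*0 + 12*3*8) / 45
= 288 / 45 = 6.4

6.4


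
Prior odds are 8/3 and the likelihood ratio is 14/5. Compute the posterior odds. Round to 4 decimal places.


Posterior odds = prior odds * likelihood ratio
= (8/3) * (14/5)
= 112 / 15
= 7.4667

7.4667


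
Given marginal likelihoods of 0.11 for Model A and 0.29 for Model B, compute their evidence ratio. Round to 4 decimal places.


Ratio = ML(A) / ML(B) = 0.11/0.29
= 0.3793

0.3793


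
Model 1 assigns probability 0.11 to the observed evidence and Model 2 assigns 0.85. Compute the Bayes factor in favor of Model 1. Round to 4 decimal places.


BF = P(data|M1) / P(data|M2)
= 0.11 / 0.85 = 0.1294

0.1294


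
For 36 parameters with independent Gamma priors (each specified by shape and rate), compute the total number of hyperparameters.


A Gamma prior has 2 hyperparameters per parameter.
Total = 36 * 2 = 72

72


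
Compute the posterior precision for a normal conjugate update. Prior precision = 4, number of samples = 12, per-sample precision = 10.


tau_post = tau_0 + n * tau
= 4 + 12 * 10 = 124

124


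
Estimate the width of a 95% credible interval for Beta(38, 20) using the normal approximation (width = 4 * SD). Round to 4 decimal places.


For Beta(a,b): Var = ab/((a+b)^2(a+b+1))
Var = 0.0038, SD = 0.0619
Approximate 95% CI width = 4 * 0.0619 = 0.2475

0.2475


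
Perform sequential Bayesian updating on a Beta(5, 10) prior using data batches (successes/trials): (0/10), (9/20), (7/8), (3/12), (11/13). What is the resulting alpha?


Accumulate successes: 30
Posterior alpha = prior alpha + sum of successes
= 5 + 30 = 35

35


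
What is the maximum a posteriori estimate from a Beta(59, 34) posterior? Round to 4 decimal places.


The MAP estimate equals the mode of the distribution.
Mode of Beta(a,b) = (a-1)/(a+b-2)
= 58/91
= 0.6374

0.6374


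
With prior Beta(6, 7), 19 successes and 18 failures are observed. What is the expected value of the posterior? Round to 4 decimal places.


Posterior = Beta(25, 25)
E[theta] = alpha/(alpha+beta)
= 25/50 = 0.5

0.5


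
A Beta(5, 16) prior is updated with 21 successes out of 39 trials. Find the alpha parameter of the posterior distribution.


In the Beta-Binomial conjugate update:
alpha_post = alpha_prior + successes
= 5 + 21
= 26

26


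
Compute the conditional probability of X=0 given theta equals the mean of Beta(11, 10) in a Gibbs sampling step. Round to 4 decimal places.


Mean of Beta(11, 10) = 0.5238
P(X=0 | theta=0.5238) = 0.4762

0.4762


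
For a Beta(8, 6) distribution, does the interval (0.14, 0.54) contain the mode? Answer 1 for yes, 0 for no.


Mode of Beta(a,b) = (a-1)/(a+b-2)
= (8-1)/(8+6-2) = 0.5833
Check: 0.14 <= 0.5833 <= 0.54?
Result: 0

0


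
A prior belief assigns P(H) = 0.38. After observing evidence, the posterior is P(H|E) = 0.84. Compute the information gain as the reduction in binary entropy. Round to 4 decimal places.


H(prior) = -0.38*log2(0.38) - 0.62*log2(0.62)
= 0.958
H(post) = -0.84*log2(0.84) - 0.16*log2(0.16)
= 0.6343
IG = 0.958 - 0.6343 = 0.3237

0.3237


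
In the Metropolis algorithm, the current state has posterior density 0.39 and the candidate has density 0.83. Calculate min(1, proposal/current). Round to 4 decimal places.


Ratio = 0.83/0.39 = 2.1282
Acceptance probability = min(1, 2.1282)
= 1.0

1.0


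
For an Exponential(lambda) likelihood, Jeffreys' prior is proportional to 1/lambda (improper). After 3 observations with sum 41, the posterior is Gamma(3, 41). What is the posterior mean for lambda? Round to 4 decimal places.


Posterior = Gamma(n, sum_x) = Gamma(3, 41)
Posterior mean = shape/rate = 3/41
= 0.0732

0.0732


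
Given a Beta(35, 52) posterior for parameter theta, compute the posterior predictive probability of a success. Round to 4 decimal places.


For a Beta-Bernoulli model, the predictive probability is the mean:
P(success) = 35/(35+52) = 35/87 = 0.4023

0.4023


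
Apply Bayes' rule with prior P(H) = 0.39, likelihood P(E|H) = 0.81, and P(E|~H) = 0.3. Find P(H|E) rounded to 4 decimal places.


Step 1: Compute marginal P(E) = P(E|H)P(H) + P(E|~H)P(~H)
= 0.81*0.39 + 0.3*0.61 = 0.4989
Step 2: P(H|E) = P(E|H)P(H)/P(E) = 0.3159/0.4989
= 0.6332

0.6332


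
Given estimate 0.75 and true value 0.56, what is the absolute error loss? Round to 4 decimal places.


Absolute error = |estimate - true|
= |0.19| = 0.19

0.19


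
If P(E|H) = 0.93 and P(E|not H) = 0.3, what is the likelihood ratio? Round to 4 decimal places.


Likelihood ratio = P(E|H) / P(E|not H)
= 0.93 / 0.3
= 3.1

3.1


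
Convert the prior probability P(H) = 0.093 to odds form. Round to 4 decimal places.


P(not H) = 1 - 0.093 = 0.907
Odds = 0.093 / 0.907 = 0.1025

0.1025


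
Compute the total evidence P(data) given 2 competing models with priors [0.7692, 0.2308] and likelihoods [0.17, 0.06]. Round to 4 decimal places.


Marginal likelihood = sum P(model_i) * P(data|model_i)
Model 1: 0.7692 * 0.17 = 0.1308
Model 2: 0.2308 * 0.06 = 0.0138
Total = 0.1446

0.1446


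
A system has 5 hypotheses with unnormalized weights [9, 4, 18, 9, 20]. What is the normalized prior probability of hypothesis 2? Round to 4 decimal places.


The normalized prior is the weight divided by the total.
Total weight = 60
P(H2) = 4 / 60 = 0.0667

0.0667


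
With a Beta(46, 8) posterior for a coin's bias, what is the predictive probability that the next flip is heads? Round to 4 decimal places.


The predictive probability equals the posterior mean.
P(next = heads) = alpha / (alpha + beta)
= 46 / 54 = 0.8519

0.8519


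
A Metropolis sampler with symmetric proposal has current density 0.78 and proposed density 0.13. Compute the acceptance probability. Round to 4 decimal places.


For symmetric proposals, acceptance = min(1, pi(x*)/pi(x))
= min(1, 0.13/0.78)
= min(1, 0.1667) = 0.1667

0.1667


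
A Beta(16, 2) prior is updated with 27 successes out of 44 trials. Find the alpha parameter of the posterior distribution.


In the Beta-Binomial conjugate update:
alpha_post = alpha_prior + successes
= 16 + 27
= 43

43


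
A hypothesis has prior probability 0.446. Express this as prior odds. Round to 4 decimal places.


Odds = P(H) / P(not H) = 0.446 / 0.554
= 0.8051

0.8051


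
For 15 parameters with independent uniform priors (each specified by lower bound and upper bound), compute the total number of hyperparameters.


A uniform prior has 2 hyperparameters per parameter.
Total = 15 * 2 = 30

30


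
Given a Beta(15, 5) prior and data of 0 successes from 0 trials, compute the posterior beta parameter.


Number of failures = 0 - 0 = 0
Posterior beta = 5 + 0 = 5

5


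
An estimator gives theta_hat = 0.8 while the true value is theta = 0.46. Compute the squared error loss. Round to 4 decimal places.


The squared error loss is (theta_hat - theta)^2
= (0.8 - 0.46)^2
= (0.34)^2 = 0.1156

0.1156


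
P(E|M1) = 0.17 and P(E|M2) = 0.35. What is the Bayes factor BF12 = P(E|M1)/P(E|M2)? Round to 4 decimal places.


Bayes factor BF12 = P(E|M1) / P(E|M2)
= 0.17 / 0.35
= 0.4857

0.4857


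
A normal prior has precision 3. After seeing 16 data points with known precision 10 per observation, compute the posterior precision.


In the conjugate normal model, precisions add:
tau_posterior = tau_prior + n * tau_data
= 3 + 16*10 = 163

163


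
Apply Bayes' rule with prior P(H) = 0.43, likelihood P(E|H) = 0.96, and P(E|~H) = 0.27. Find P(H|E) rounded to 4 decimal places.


Step 1: Compute marginal P(E) = P(E|H)P(H) + P(E|~H)P(~H)
= 0.96*0.43 + 0.27*0.57 = 0.5667
Step 2: P(H|E) = P(E|H)P(H)/P(E) = 0.4128/0.5667
= 0.7284

0.7284


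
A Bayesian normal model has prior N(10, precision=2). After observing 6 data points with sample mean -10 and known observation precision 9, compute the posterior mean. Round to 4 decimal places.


Posterior mean = (prior_precision * prior_mean + n * data_precision * data_mean) / (prior_precision + n * data_precision)
Numerator = 2*10 + 6*9*-10 = -520
Denominator = 2 + 6*9 = 56
Posterior mean = -9.2857

-9.2857


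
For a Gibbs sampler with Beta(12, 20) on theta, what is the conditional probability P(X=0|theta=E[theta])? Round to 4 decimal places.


E[theta] = 12/(12+20) = 0.375
P(X=0|theta) = 1 - theta = 0.625

0.625


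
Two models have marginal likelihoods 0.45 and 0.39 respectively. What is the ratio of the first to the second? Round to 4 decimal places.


Evidence ratio = 0.45 / 0.39
= 1.1538

1.1538


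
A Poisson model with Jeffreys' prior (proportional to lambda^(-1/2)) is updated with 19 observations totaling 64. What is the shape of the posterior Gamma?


Posterior = Gamma(0.5 + S, n)
= Gamma(0.5 + 64, 19)
Posterior shape = 0.5 + S = 0.5 + 64 = 64.5

64.5


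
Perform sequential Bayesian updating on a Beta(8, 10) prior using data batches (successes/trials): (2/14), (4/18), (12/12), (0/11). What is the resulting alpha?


Accumulate successes: 18
Posterior alpha = prior alpha + sum of successes
= 8 + 18 = 26

26


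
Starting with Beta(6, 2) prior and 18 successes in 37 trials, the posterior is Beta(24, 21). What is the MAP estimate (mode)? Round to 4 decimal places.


The mode of Beta(a, b) when a > 1 and b > 1 is (a-1)/(a+b-2)
= (24 - 1) / (24 + 21 - 2)
= 23 / 43
= 0.5349

0.5349


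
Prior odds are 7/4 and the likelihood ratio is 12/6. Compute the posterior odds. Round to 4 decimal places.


Posterior odds = prior odds * likelihood ratio
= (7/4) * (12/6)
= 84 / 24
= 3.5

3.5


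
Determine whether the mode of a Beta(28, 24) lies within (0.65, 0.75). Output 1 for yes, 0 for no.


First find the mode: (a-1)/(a+b-2) = 0.54
Is 0.54 in (0.65, 0.75)? 0

0


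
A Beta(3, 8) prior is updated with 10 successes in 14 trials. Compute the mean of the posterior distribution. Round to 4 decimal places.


After update: Beta(13, 12)
Mean = 13 / (13 + 12) = 13 / 25
= 0.52

0.52


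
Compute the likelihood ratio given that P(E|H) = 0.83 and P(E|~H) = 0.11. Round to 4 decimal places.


LR = P(E|H) / P(E|~H)
= 0.83 / 0.11 = 7.5455

7.5455


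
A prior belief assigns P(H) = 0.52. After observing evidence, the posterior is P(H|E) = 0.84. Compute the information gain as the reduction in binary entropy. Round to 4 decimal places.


H(prior) = -0.52*log2(0.52) - 0.48*log2(0.48)
= 0.9988
H(post) = -0.84*log2(0.84) - 0.16*log2(0.16)
= 0.6343
IG = 0.9988 - 0.6343 = 0.3645

0.3645


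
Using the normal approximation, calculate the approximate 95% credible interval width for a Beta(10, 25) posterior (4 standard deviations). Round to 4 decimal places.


Var(Beta) = 10*25/(35^2 * 36) = 0.0057
SD = 0.0753
Width ~ 4*SD = 0.3012

0.3012


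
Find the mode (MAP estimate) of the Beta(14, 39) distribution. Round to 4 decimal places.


For Beta(a,b) with a,b > 1:
Mode = (a-1)/(a+b-2) = (14-1)/(53-2)
= 13/51 = 0.2549

0.2549


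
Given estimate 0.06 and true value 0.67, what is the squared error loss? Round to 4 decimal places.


Squared error = (estimate - true)^2
Difference = -0.61
Loss = -0.61^2 = 0.3721

0.3721


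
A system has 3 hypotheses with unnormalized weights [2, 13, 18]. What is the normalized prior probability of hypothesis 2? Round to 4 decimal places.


The normalized prior is the weight divided by the total.
Total weight = 33
P(H2) = 13 / 33 = 0.3939

0.3939


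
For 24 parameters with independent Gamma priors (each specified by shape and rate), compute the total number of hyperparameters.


A Gamma prior has 2 hyperparameters per parameter.
Total = 24 * 2 = 48

48


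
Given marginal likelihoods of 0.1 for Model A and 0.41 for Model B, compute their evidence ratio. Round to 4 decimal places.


Ratio = ML(A) / ML(B) = 0.1/0.41
= 0.2439

0.2439


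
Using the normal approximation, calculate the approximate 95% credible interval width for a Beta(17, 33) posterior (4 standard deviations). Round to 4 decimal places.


Var(Beta) = 17*33/(50^2 * 51) = 0.0044
SD = 0.0663
Width ~ 4*SD = 0.2653

0.2653


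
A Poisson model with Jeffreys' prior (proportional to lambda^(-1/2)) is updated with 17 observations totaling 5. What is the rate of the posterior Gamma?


Posterior = Gamma(0.5 + S, n)
= Gamma(0.5 + 5, 17)
Posterior rate = 0 + n = 17

17.0


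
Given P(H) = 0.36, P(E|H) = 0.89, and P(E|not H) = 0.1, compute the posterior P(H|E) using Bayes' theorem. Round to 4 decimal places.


By Bayes' theorem: P(H|E) = P(E|H)*P(H) / P(E)
P(E) = P(E|H)*P(H) + P(E|not H)*P(not H)
P(E) = 0.89*0.36 + 0.1*0.64 = 0.3844
P(H|E) = 0.89*0.36 / 0.3844 = 0.8335

0.8335


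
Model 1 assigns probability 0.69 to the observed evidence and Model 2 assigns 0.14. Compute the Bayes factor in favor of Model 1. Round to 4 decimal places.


BF = P(data|M1) / P(data|M2)
= 0.69 / 0.14 = 4.9286

4.9286


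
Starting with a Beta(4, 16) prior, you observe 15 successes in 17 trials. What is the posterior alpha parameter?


For a Beta-Binomial conjugate model:
Posterior alpha = prior alpha + number of successes
= 4 + 15 = 19

19


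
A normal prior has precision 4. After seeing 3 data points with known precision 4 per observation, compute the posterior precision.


In the conjugate normal model, precisions add:
tau_posterior = tau_prior + n * tau_data
= 4 + 3*4 = 16

16


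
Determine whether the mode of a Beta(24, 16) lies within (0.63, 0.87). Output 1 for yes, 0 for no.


First find the mode: (a-1)/(a+b-2) = 0.6053
Is 0.6053 in (0.63, 0.87)? 0

0


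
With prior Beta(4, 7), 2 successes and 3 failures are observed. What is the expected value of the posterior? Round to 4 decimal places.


Posterior = Beta(6, 10)
E[theta] = alpha/(alpha+beta)
= 6/16 = 0.375

0.375


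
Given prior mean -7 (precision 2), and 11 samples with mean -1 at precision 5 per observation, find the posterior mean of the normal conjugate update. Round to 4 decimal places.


The posterior mean is a precision-weighted average of prior and data.
Post. prec. = 2 + 55 = 57
Post. mean = (-14 + -55)/57 = -69/57 = -1.2105

-1.2105


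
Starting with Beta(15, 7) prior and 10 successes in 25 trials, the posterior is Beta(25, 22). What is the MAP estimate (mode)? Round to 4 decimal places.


The mode of Beta(a, b) when a > 1 and b > 1 is (a-1)/(a+b-2)
= (25 - 1) / (25 + 22 - 2)
= 24 / 45
= 0.5333

0.5333


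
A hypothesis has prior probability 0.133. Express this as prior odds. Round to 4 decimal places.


Odds = P(H) / P(not H) = 0.133 / 0.867
= 0.1534

0.1534


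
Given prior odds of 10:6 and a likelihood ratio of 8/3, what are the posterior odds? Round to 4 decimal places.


Posterior odds = prior odds * LR
Prior odds = 10/6 = 1.6667
LR = 8/3 = 2.6667
Posterior odds = 1.6667 * 2.6667 = 4.4444

4.4444


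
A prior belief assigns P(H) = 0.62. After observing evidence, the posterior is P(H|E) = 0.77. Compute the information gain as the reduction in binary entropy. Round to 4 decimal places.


H(prior) = -0.62*log2(0.62) - 0.38*log2(0.38)
= 0.958
H(post) = -0.77*log2(0.77) - 0.23*log2(0.23)
= 0.778
IG = 0.958 - 0.778 = 0.18

0.18


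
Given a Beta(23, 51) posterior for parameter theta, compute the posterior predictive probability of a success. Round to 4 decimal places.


For a Beta-Bernoulli model, the predictive probability is the mean:
P(success) = 23/(23+51) = 23/74 = 0.3108

0.3108


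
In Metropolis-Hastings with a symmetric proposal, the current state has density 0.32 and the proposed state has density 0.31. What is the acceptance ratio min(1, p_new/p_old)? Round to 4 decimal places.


Ratio = p_new / p_old = 0.31 / 0.32 = 0.9688
Acceptance = min(1, 0.9688) = 0.9688

0.9688


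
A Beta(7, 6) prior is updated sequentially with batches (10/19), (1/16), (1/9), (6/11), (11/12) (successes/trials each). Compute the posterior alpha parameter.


Sequential conjugate updating is equivalent to a single batch update.
Total successes across all batches = 29
alpha_posterior = alpha_prior + total_successes = 7 + 29
= 36

36


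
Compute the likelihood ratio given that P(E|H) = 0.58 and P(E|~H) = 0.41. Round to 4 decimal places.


LR = P(E|H) / P(E|~H)
= 0.58 / 0.41 = 1.4146

1.4146


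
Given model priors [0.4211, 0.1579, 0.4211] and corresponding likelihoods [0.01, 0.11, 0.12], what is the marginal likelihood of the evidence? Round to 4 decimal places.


P(E) = sum_i P(M_i) P(E|M_i)
= 0.0042 + 0.0174 + 0.0505
= 0.0721

0.0721


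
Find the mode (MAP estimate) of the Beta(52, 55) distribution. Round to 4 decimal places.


For Beta(a,b) with a,b > 1:
Mode = (a-1)/(a+b-2) = (52-1)/(107-2)
= 51/105 = 0.4857

0.4857


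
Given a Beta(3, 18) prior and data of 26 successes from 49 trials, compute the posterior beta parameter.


Number of failures = 49 - 26 = 23
Posterior beta = 18 + 23 = 41

41


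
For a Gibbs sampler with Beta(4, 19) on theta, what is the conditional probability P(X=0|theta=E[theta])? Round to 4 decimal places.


E[theta] = 4/(4+19) = 0.1739
P(X=0|theta) = 1 - theta = 0.8261

0.8261


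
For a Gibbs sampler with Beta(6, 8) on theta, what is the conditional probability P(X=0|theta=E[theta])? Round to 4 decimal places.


E[theta] = 6/(6+8) = 0.4286
P(X=0|theta) = 1 - theta = 0.5714

0.5714


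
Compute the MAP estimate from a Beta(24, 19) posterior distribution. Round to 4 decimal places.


MAP = mode of Beta distribution
= (alpha - 1)/(alpha + beta - 2)
= (24-1)/(24+19-2)
= 23/41 = 0.561

0.561


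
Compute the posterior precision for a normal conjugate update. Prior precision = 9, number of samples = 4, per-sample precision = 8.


tau_post = tau_0 + n * tau
= 9 + 4 * 8 = 41

41


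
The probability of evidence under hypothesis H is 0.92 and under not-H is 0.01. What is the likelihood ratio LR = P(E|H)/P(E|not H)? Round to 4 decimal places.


LR = 0.92 / 0.01
= 92.0

92.0


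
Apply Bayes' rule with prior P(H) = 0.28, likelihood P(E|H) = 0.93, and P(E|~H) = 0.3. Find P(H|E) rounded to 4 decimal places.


Step 1: Compute marginal P(E) = P(E|H)P(H) + P(E|~H)P(~H)
= 0.93*0.28 + 0.3*0.72 = 0.4764
Step 2: P(H|E) = P(E|H)P(H)/P(E) = 0.2604/0.4764
= 0.5466

0.5466


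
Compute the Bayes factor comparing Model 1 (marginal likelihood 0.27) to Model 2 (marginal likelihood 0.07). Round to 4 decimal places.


BF12 = marginal likelihood of M1 / marginal likelihood of M2
= 0.27/0.07
= 3.8571

3.8571


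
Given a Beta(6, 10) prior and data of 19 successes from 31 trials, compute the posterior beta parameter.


Number of failures = 31 - 19 = 12
Posterior beta = 10 + 12 = 22

22


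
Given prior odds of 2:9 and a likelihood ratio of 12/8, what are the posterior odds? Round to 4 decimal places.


Posterior odds = prior odds * LR
Prior odds = 2/9 = 0.2222
LR = 12/8 = 1.5
Posterior odds = 0.2222 * 1.5 = 0.3333

0.3333


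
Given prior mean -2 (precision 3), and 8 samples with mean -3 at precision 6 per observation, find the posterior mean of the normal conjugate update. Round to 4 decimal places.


The posterior mean is a precision-weighted average of prior and data.
Post. prec. = 3 + 48 = 51
Post. mean = (-6 + -144)/51 = -150/51 = -2.9412

-2.9412


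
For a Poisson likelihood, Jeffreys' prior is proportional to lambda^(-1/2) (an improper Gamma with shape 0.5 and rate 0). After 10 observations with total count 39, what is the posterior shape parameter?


Jeffreys' prior for Poisson is proportional to lambda^(-1/2).
Posterior is Gamma(0.5 + S, 0 + n) = Gamma(0.5 + 39, 10).
Posterior shape = 0.5 + S = 0.5 + 39 = 39.5

39.5


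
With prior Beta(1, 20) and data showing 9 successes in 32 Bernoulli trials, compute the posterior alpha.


Conjugate update: alpha_posterior = alpha_prior + k
= 1 + 9 = 10

10


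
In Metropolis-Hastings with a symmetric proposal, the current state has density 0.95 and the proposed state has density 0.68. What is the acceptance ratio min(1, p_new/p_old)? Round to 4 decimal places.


Ratio = p_new / p_old = 0.68 / 0.95 = 0.7158
Acceptance = min(1, 0.7158) = 0.7158

0.7158


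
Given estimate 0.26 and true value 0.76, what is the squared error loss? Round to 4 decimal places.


Squared error = (estimate - true)^2
Difference = -0.5
Loss = -0.5^2 = 0.25

0.25


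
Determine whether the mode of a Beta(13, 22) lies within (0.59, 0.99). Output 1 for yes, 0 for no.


First find the mode: (a-1)/(a+b-2) = 0.3636
Is 0.3636 in (0.59, 0.99)? 0

0


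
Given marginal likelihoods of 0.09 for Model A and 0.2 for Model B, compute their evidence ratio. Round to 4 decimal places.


Ratio = ML(A) / ML(B) = 0.09/0.2
= 0.45

0.45


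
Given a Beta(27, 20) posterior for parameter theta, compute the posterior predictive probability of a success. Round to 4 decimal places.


For a Beta-Bernoulli model, the predictive probability is the mean:
P(success) = 27/(27+20) = 27/47 = 0.5745

0.5745


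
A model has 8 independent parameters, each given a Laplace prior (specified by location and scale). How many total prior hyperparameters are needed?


Each Laplace prior needs 2 hyperparameters (location and scale).
Total = 2 * 8 = 16

16


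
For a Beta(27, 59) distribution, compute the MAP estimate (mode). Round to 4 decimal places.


MAP = mode = (a-1)/(a+b-2)
= (27-1)/(27+59-2)
= 26/84 = 0.3095

0.3095


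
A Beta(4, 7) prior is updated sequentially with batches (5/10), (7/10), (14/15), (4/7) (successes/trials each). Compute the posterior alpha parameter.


Sequential conjugate updating is equivalent to a single batch update.
Total successes across all batches = 30
alpha_posterior = alpha_prior + total_successes = 4 + 30
= 34

34


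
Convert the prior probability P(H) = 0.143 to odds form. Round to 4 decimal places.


P(not H) = 1 - 0.143 = 0.857
Odds = 0.143 / 0.857 = 0.1669

0.1669


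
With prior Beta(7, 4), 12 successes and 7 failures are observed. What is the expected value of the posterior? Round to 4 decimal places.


Posterior = Beta(19, 11)
E[theta] = alpha/(alpha+beta)
= 19/30 = 0.6333

0.6333


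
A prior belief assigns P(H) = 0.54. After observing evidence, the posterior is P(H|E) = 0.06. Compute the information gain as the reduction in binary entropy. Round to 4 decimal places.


H(prior) = -0.54*log2(0.54) - 0.46*log2(0.46)
= 0.9954
H(post) = -0.06*log2(0.06) - 0.94*log2(0.94)
= 0.3274
IG = 0.9954 - 0.3274 = 0.6679

0.6679


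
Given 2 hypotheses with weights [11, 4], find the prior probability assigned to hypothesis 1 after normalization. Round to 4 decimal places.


To normalize, divide each weight by the sum of all weights.
Sum = 15
Prior(H1) = 11/15 = 0.7333

0.7333


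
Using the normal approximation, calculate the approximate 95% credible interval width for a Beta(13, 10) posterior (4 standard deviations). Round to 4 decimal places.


Var(Beta) = 13*10/(23^2 * 24) = 0.0102
SD = 0.1012
Width ~ 4*SD = 0.4048

0.4048


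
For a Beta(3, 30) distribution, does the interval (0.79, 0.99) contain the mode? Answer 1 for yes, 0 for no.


Mode of Beta(a,b) = (a-1)/(a+b-2)
= (3-1)/(3+30-2) = 0.0645
Check: 0.79 <= 0.0645 <= 0.99?
Result: 0

0


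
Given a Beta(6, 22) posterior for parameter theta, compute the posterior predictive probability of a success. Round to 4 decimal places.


For a Beta-Bernoulli model, the predictive probability is the mean:
P(success) = 6/(6+22) = 6/28 = 0.2143

0.2143


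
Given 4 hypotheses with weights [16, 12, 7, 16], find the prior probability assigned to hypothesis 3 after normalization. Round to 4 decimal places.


To normalize, divide each weight by the sum of all weights.
Sum = 51
Prior(H3) = 7/51 = 0.1373

0.1373


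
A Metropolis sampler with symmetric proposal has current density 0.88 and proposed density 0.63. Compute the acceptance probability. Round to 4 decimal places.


For symmetric proposals, acceptance = min(1, pi(x*)/pi(x))
= min(1, 0.63/0.88)
= min(1, 0.7159) = 0.7159

0.7159


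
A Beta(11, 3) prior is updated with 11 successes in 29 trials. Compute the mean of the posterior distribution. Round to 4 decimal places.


After update: Beta(22, 21)
Mean = 22 / (22 + 21) = 22 / 43
= 0.5116

0.5116


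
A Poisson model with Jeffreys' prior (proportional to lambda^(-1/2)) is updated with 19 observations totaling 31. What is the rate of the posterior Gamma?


Posterior = Gamma(0.5 + S, n)
= Gamma(0.5 + 31, 19)
Posterior rate = 0 + n = 19

19.0


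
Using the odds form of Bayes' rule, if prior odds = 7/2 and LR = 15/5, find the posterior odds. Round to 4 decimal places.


Bayes' rule in odds form: posterior odds = prior odds * LR
= (7 * 15) / (2 * 5)
= 105/10 = 10.5

10.5


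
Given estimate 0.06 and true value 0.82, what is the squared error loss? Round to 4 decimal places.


Squared error = (estimate - true)^2
Difference = -0.76
Loss = -0.76^2 = 0.5776

0.5776


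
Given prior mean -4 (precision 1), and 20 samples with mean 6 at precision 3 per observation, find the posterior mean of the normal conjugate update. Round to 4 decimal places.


The posterior mean is a precision-weighted average of prior and data.
Post. prec. = 1 + 60 = 61
Post. mean = (-4 + 360)/61 = 356/61 = 5.8361

5.8361


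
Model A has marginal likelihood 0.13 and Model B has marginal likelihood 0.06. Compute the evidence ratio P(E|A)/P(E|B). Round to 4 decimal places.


Evidence ratio = P(E|A) / P(E|B)
= 0.13 / 0.06
= 2.1667

2.1667


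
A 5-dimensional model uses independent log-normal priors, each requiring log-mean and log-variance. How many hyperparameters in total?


Per parameter: 2 (log-mean and log-variance).
Total = 5 * 2 = 10

10


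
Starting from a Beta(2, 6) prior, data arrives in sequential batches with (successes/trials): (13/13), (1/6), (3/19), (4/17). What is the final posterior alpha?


In sequential Bayesian updating, we sum all successes.
Total successes = 21
Final alpha = 2 + 21 = 23

23


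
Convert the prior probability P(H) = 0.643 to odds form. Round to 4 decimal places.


P(not H) = 1 - 0.643 = 0.357
Odds = 0.643 / 0.357 = 1.8011

1.8011


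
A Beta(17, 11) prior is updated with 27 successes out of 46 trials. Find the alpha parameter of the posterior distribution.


In the Beta-Binomial conjugate update:
alpha_post = alpha_prior + successes
= 17 + 27
= 44

44


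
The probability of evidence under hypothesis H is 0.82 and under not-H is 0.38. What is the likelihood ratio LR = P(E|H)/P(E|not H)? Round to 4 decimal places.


LR = 0.82 / 0.38
= 2.1579

2.1579
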